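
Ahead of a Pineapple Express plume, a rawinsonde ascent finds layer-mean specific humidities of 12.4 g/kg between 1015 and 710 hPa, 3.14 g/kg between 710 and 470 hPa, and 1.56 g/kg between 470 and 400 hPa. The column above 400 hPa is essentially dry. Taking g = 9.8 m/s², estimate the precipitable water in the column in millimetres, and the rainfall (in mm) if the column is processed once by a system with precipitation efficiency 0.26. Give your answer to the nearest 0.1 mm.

Precipitable water is the column-integrated vapour mass per unit area: PW = (1/g) Σ q̄ Δp, with q in kg/kg and Δp in Pa (1 kg/m² of water = 1 mm).
Layer 1015–710 hPa: Δp = 305 hPa = 30500 Pa, q̄ = 0.0124 kg/kg → 0.0124 × 30500 / 9.8 = 38.59 mm
Layer 710–470 hPa: Δp = 240 hPa = 24000 Pa, q̄ = 0.00314 kg/kg → 0.00314 × 24000 / 9.8 = 7.69 mm
Layer 470–400 hPa: Δp = 70 hPa = 7000 Pa, q̄ = 0.00156 kg/kg → 0.00156 × 7000 / 9.8 = 1.11 mm
PW = 38.59 + 7.69 + 1.11 = 47.39 ≈ 47.4 mm.
Rainfall = ε × PW = 0.26 × 47.4 = 12.3 mm.

PW ≈ 47.4 mm; rainfall ≈ 12.3 mm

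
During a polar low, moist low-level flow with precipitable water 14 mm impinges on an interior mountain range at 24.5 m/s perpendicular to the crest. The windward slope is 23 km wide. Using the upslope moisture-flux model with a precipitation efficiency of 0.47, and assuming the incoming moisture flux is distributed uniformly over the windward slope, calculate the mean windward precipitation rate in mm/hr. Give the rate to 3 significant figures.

Incoming column moisture flux per unit ridge length: F = V × PW = 24.5 × 14 = 343 mm·m/s.
Spread over the 23 km slope with efficiency ε = 0.47: R = ε·F/W = 0.47 × 343 / 23000 m = 7.009e-03 mm/s.
R = 7.009e-03 × 3600 = 25.2 mm/hr.

R ≈ 25.2 mm/hr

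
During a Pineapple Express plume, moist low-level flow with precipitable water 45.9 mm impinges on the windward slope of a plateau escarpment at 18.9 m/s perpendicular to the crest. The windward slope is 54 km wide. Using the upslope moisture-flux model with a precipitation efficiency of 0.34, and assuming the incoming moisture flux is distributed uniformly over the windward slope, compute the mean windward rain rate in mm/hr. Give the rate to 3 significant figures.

Incoming column moisture flux per unit ridge length: F = V × PW = 18.9 × 45.9 = 867.51 mm·m/s.
Spread over the 54 km slope with efficiency ε = 0.34: R = ε·F/W = 0.34 × 867.51 / 54000 m = 5.462e-03 mm/s.
R = 5.462e-03 × 3600 = 19.7 mm/hr.

R ≈ 19.7 mm/hr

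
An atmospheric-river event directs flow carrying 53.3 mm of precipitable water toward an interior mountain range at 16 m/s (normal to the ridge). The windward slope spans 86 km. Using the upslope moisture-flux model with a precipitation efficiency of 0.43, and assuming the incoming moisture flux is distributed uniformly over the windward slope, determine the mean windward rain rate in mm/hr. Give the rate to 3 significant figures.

Incoming column moisture flux per unit ridge length: F = V × PW = 16 × 53.3 = 852.8 mm·m/s.
Spread over the 86 km slope with efficiency ε = 0.43: R = ε·F/W = 0.43 × 852.8 / 86000 m = 4.264e-03 mm/s.
R = 4.264e-03 × 3600 = 15.4 mm/hr.

R ≈ 15.4 mm/hr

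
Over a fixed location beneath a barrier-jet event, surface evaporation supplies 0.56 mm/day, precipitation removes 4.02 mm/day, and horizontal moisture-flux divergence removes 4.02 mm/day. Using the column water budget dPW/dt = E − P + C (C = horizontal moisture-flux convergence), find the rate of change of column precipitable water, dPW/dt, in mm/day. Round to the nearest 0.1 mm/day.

dPW/dt ≈ -7.5 mm/day

dPW/dt = E − P + C = 0.56 − 4.02 + (-4.02) = -7.5 mm/day.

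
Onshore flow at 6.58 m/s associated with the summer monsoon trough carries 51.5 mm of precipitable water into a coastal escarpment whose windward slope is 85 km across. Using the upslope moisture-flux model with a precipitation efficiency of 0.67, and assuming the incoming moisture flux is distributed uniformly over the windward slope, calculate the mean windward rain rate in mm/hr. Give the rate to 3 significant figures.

Incoming column moisture flux per unit ridge length: F = V × PW = 6.58 × 51.5 = 338.87 mm·m/s.
Spread over the 85 km slope with efficiency ε = 0.67: R = ε·F/W = 0.67 × 338.87 / 85000 m = 2.671e-03 mm/s.
R = 2.671e-03 × 3600 = 9.62 mm/hr.

R ≈ 9.62 mm/hr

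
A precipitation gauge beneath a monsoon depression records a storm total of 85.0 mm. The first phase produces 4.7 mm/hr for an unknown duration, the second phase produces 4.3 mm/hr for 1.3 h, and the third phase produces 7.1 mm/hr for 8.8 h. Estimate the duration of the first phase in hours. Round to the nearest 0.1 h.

Known phases: 4.3 × 1.3 + 7.1 × 8.8 = 5.59 + 62.48 = 68.07 mm.
Remaining depth = 85.0 − 68.07 = 16.93 mm.
Duration = 16.93 / 4.7 = 3.6 h.

duration ≈ 3.6 h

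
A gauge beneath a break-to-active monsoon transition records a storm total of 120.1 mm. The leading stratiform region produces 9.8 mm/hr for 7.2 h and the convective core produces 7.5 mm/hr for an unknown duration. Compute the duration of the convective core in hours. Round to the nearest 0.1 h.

duration ≈ 6.6 h

Known phases: 9.8 × 7.2 = 70.56 mm.
Remaining depth = 120.1 − 70.56 = 49.54 mm.
Duration = 49.54 / 7.5 = 6.6 h.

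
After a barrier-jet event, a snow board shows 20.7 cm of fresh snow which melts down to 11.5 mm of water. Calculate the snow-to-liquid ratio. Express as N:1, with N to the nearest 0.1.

ratio ≈ 18.0

Ratio = snow depth / SWE = 207 mm / 11.5 mm = 18.0, i.e. 18.0:1.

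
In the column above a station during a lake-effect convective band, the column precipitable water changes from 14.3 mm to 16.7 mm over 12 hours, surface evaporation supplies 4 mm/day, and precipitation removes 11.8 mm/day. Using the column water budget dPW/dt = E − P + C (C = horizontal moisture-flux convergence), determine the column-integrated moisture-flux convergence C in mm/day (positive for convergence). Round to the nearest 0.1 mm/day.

C ≈ 12.6 mm/day

dPW/dt = (16.7 − 14.3) mm / (12/24 day) = +4.800 mm/day.
C = dPW/dt − E + P = (+4.800) − 4 + 11.8 = 12.6 mm/day.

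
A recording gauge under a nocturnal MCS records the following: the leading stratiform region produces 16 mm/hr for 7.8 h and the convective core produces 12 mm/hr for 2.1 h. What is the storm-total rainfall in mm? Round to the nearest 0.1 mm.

total ≈ 150.0 mm

Total = Σ Rᵢ Δtᵢ = 16 × 7.8 + 12 × 2.1
      = 124.8 + 25.2 = 150.0 mm.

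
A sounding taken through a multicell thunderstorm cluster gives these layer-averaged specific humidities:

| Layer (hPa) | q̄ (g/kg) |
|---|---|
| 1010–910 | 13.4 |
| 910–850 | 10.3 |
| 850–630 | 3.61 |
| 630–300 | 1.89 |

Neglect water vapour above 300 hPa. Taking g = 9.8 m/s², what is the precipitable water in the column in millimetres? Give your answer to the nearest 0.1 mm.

Precipitable water is the column-integrated vapour mass per unit area: PW = (1/g) Σ q̄ Δp, with q in kg/kg and Δp in Pa (1 kg/m² of water = 1 mm).
Layer 1010–910 hPa: Δp = 100 hPa = 10000 Pa, q̄ = 0.0134 kg/kg → 0.0134 × 10000 / 9.8 = 13.67 mm
Layer 910–850 hPa: Δp = 60 hPa = 6000 Pa, q̄ = 0.0103 kg/kg → 0.0103 × 6000 / 9.8 = 6.31 mm
Layer 850–630 hPa: Δp = 220 hPa = 22000 Pa, q̄ = 0.00361 kg/kg → 0.00361 × 22000 / 9.8 = 8.10 mm
Layer 630–300 hPa: Δp = 330 hPa = 33000 Pa, q̄ = 0.00189 kg/kg → 0.00189 × 33000 / 9.8 = 6.36 mm
PW = 13.67 + 6.31 + 8.10 + 6.36 = 34.44 ≈ 34.4 mm.

PW ≈ 34.4 mm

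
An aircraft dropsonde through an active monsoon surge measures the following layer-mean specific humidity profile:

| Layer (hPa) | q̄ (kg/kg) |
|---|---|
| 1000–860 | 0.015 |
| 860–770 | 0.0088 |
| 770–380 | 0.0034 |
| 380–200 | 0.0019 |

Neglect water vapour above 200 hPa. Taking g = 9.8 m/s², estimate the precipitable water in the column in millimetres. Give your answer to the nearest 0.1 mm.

Precipitable water is the column-integrated vapour mass per unit area: PW = (1/g) Σ q̄ Δp, with q in kg/kg and Δp in Pa (1 kg/m² of water = 1 mm).
Layer 1000–860 hPa: Δp = 140 hPa = 14000 Pa, q̄ = 0.015 kg/kg → 0.015 × 14000 / 9.8 = 21.43 mm
Layer 860–770 hPa: Δp = 90 hPa = 9000 Pa, q̄ = 0.0088 kg/kg → 0.0088 × 9000 / 9.8 = 8.08 mm
Layer 770–380 hPa: Δp = 390 hPa = 39000 Pa, q̄ = 0.0034 kg/kg → 0.0034 × 39000 / 9.8 = 13.53 mm
Layer 380–200 hPa: Δp = 180 hPa = 18000 Pa, q̄ = 0.0019 kg/kg → 0.0019 × 18000 / 9.8 = 3.49 mm
PW = 21.43 + 8.08 + 13.53 + 3.49 = 46.53 ≈ 46.5 mm.

PW ≈ 46.5 mm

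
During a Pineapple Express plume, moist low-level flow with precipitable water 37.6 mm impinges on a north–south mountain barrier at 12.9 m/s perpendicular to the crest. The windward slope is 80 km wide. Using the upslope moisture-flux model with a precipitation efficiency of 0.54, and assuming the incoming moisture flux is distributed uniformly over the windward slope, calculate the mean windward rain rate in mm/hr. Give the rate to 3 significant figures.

R ≈ 11.8 mm/hr

Incoming column moisture flux per unit ridge length: F = V × PW = 12.9 × 37.6 = 485.04 mm·m/s.
Spread over the 80 km slope with efficiency ε = 0.54: R = ε·F/W = 0.54 × 485.04 / 80000 m = 3.274e-03 mm/s.
R = 3.274e-03 × 3600 = 11.8 mm/hr.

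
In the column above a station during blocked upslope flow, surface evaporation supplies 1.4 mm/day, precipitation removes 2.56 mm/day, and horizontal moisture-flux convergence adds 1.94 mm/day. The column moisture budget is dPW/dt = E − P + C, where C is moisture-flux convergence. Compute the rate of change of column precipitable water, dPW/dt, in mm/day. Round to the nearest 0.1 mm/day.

dPW/dt = E − P + C = 1.4 − 2.56 + (1.94) = 0.8 mm/day.

dPW/dt ≈ 0.8 mm/day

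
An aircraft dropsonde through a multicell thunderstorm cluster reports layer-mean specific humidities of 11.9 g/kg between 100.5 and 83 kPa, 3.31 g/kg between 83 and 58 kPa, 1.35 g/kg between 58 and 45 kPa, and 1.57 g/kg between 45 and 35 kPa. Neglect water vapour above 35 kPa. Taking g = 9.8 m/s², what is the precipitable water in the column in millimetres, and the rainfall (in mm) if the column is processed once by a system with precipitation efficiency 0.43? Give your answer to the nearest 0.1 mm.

PW ≈ 33.1 mm; rainfall ≈ 14.2 mm

Precipitable water is the column-integrated vapour mass per unit area: PW = (1/g) Σ q̄ Δp, with q in kg/kg and Δp in Pa (1 kg/m² of water = 1 mm).
Layer 100.5–83 kPa: Δp = 175 hPa = 17500 Pa, q̄ = 0.0119 kg/kg → 0.0119 × 17500 / 9.8 = 21.25 mm
Layer 83–58 kPa: Δp = 250 hPa = 25000 Pa, q̄ = 0.00331 kg/kg → 0.00331 × 25000 / 9.8 = 8.44 mm
Layer 58–45 kPa: Δp = 130 hPa = 13000 Pa, q̄ = 0.00135 kg/kg → 0.00135 × 13000 / 9.8 = 1.79 mm
Layer 45–35 kPa: Δp = 100 hPa = 10000 Pa, q̄ = 0.00157 kg/kg → 0.00157 × 10000 / 9.8 = 1.60 mm
PW = 21.25 + 8.44 + 1.79 + 1.60 = 33.08 ≈ 33.1 mm.
Rainfall = ε × PW = 0.43 × 33.1 = 14.2 mm.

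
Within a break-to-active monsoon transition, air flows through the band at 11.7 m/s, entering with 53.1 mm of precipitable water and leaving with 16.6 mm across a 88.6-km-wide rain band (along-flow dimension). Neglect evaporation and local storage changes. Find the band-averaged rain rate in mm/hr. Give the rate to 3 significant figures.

R ≈ 17.4 mm/hr

Column moisture flux per unit crosswind length is F = V × PW.
Inflow: F_in = 11.7 × 53.1 = 621.27 mm·m/s
Outflow: F_out = 11.7 × 16.6 = 194.22 mm·m/s
Steady-state rate R = (F_in − F_out)/L = (621.27 − 194.22) / 88600 m = 4.820e-03 mm/s.
R = 4.820e-03 × 3600 = 17.4 mm/hr.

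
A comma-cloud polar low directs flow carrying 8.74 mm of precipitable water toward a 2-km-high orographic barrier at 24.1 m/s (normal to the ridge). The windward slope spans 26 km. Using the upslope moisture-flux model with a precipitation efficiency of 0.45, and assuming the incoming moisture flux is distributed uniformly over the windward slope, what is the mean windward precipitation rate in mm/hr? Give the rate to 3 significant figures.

R ≈ 13.1 mm/hr

Incoming column moisture flux per unit ridge length: F = V × PW = 24.1 × 8.74 = 210.634 mm·m/s.
Spread over the 26 km slope with efficiency ε = 0.45: R = ε·F/W = 0.45 × 210.634 / 26000 m = 3.646e-03 mm/s.
R = 3.646e-03 × 3600 = 13.1 mm/hr.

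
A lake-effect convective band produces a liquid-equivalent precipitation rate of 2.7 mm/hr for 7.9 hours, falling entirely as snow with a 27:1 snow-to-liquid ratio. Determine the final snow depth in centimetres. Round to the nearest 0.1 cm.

Liquid-equivalent depth = 2.7 × 7.9 = 21.33 mm.
Snow depth = 21.33 mm × 27 = 575.91 mm = 57.6 cm.

snow depth ≈ 57.6 cm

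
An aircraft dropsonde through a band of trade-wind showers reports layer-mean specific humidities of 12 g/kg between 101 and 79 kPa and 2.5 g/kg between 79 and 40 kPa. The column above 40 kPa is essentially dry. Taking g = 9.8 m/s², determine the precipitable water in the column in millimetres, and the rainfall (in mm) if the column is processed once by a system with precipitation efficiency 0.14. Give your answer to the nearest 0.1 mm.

PW ≈ 36.9 mm; rainfall ≈ 5.2 mm

Precipitable water is the column-integrated vapour mass per unit area: PW = (1/g) Σ q̄ Δp, with q in kg/kg and Δp in Pa (1 kg/m² of water = 1 mm).
Layer 101–79 kPa: Δp = 220 hPa = 22000 Pa, q̄ = 0.012 kg/kg → 0.012 × 22000 / 9.8 = 26.94 mm
Layer 79–40 kPa: Δp = 390 hPa = 39000 Pa, q̄ = 0.0025 kg/kg → 0.0025 × 39000 / 9.8 = 9.95 mm
PW = 26.94 + 9.95 = 36.89 ≈ 36.9 mm.
Rainfall = ε × PW = 0.14 × 36.9 = 5.2 mm.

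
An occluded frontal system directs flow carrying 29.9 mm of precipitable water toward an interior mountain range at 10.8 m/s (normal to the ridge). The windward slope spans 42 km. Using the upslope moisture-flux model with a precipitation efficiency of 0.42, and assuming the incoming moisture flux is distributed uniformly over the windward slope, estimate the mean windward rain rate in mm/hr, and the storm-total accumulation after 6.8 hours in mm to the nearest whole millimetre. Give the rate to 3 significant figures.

R ≈ 11.6 mm/hr; total ≈ 79 mm

Incoming column moisture flux per unit ridge length: F = V × PW = 10.8 × 29.9 = 322.92 mm·m/s.
Spread over the 42 km slope with efficiency ε = 0.42: R = ε·F/W = 0.42 × 322.92 / 42000 m = 3.229e-03 mm/s.
R = 3.229e-03 × 3600 = 11.6 mm/hr.
Over 6.8 h: total = 11.6 × 6.8 = 78.88 ≈ 79 mm.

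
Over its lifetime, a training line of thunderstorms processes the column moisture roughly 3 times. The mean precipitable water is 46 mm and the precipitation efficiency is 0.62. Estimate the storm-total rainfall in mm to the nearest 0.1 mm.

rainfall ≈ 85.6 mm

Each cycle deposits ε × PW = 0.62 × 46 = 28.52 mm.
Over 3 cycles: 3 × 28.52 = 85.6 mm.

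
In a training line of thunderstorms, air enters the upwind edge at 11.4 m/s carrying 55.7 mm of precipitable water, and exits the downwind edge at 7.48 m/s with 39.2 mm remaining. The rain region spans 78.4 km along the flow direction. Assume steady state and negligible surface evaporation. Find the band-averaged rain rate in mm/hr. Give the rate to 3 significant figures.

Column moisture flux per unit crosswind length is F = V × PW.
Inflow: F_in = 11.4 × 55.7 = 634.98 mm·m/s
Outflow: F_out = 7.48 × 39.2 = 293.216 mm·m/s
Steady-state rate R = (F_in − F_out)/L = (634.98 − 293.216) / 78400 m = 4.359e-03 mm/s.
R = 4.359e-03 × 3600 = 15.7 mm/hr.

R ≈ 15.7 mm/hr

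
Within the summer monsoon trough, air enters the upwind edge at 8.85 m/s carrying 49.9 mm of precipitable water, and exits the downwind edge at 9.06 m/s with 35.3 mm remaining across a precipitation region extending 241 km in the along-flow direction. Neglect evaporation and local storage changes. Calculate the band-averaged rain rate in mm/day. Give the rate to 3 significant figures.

Column moisture flux per unit crosswind length is F = V × PW.
Inflow: F_in = 8.85 × 49.9 = 441.615 mm·m/s
Outflow: F_out = 9.06 × 35.3 = 319.818 mm·m/s
Steady-state rate R = (F_in − F_out)/L = (441.615 − 319.818) / 241000 m = 5.054e-04 mm/s.
R = 5.054e-04 × 3600 × 24 = 43.7 mm/day.

R ≈ 43.7 mm/day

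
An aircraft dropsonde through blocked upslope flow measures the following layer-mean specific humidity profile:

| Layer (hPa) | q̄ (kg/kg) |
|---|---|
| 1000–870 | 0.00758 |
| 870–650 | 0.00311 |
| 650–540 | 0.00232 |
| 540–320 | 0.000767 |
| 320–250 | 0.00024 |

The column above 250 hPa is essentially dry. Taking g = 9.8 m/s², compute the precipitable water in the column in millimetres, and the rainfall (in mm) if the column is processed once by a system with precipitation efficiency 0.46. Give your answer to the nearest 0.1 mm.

PW ≈ 21.5 mm; rainfall ≈ 9.9 mm

Precipitable water is the column-integrated vapour mass per unit area: PW = (1/g) Σ q̄ Δp, with q in kg/kg and Δp in Pa (1 kg/m² of water = 1 mm).
Layer 1000–870 hPa: Δp = 130 hPa = 13000 Pa, q̄ = 0.00758 kg/kg → 0.00758 × 13000 / 9.8 = 10.06 mm
Layer 870–650 hPa: Δp = 220 hPa = 22000 Pa, q̄ = 0.00311 kg/kg → 0.00311 × 22000 / 9.8 = 6.98 mm
Layer 650–540 hPa: Δp = 110 hPa = 11000 Pa, q̄ = 0.00232 kg/kg → 0.00232 × 11000 / 9.8 = 2.60 mm
Layer 540–320 hPa: Δp = 220 hPa = 22000 Pa, q̄ = 0.000767 kg/kg → 0.000767 × 22000 / 9.8 = 1.72 mm
Layer 320–250 hPa: Δp = 70 hPa = 7000 Pa, q̄ = 0.00024 kg/kg → 0.00024 × 7000 / 9.8 = 0.17 mm
PW = 10.06 + 6.98 + 2.60 + 1.72 + 0.17 = 21.53 ≈ 21.5 mm.
Rainfall = ε × PW = 0.46 × 21.5 = 9.9 mm.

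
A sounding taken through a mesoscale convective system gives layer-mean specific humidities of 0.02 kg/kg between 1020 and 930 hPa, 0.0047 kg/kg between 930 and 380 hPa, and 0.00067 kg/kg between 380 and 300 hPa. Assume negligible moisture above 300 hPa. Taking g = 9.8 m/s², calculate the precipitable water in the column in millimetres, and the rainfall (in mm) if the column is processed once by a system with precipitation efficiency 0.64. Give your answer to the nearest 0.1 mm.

Precipitable water is the column-integrated vapour mass per unit area: PW = (1/g) Σ q̄ Δp, with q in kg/kg and Δp in Pa (1 kg/m² of water = 1 mm).
Layer 1020–930 hPa: Δp = 90 hPa = 9000 Pa, q̄ = 0.02 kg/kg → 0.02 × 9000 / 9.8 = 18.37 mm
Layer 930–380 hPa: Δp = 550 hPa = 55000 Pa, q̄ = 0.0047 kg/kg → 0.0047 × 55000 / 9.8 = 26.38 mm
Layer 380–300 hPa: Δp = 80 hPa = 8000 Pa, q̄ = 0.00067 kg/kg → 0.00067 × 8000 / 9.8 = 0.55 mm
PW = 18.37 + 26.38 + 0.55 = 45.30 ≈ 45.3 mm.
Rainfall = ε × PW = 0.64 × 45.3 = 29.0 mm.

PW ≈ 45.3 mm; rainfall ≈ 29.0 mm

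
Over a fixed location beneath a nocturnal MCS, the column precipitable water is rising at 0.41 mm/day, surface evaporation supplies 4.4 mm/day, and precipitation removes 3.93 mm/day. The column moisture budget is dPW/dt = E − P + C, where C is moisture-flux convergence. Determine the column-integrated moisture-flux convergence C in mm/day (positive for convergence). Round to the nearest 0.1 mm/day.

dPW/dt = +0.41 mm/day.
C = dPW/dt − E + P = (+0.41) − 4.4 + 3.93 = -0.1 mm/day.

C ≈ -0.1 mm/day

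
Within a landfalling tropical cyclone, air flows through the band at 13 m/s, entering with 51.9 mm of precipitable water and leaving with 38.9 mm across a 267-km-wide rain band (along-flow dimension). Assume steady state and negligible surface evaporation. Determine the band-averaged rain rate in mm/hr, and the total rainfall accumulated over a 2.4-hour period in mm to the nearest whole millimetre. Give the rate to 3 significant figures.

Column moisture flux per unit crosswind length is F = V × PW.
Inflow: F_in = 13 × 51.9 = 674.7 mm·m/s
Outflow: F_out = 13 × 38.9 = 505.7 mm·m/s
Steady-state rate R = (F_in − F_out)/L = (674.7 − 505.7) / 267000 m = 6.330e-04 mm/s.
R = 6.330e-04 × 3600 = 2.28 mm/hr.
Over 2.4 h: total = 2.28 × 2.4 = 5.472 ≈ 5 mm.

R ≈ 2.28 mm/hr; total ≈ 5 mm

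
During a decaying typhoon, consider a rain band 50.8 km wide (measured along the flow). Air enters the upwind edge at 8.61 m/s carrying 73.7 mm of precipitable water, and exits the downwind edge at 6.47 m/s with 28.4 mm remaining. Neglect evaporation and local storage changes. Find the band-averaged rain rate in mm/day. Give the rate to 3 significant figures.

Column moisture flux per unit crosswind length is F = V × PW.
Inflow: F_in = 8.61 × 73.7 = 634.557 mm·m/s
Outflow: F_out = 6.47 × 28.4 = 183.748 mm·m/s
Steady-state rate R = (F_in − F_out)/L = (634.557 − 183.748) / 50800 m = 8.874e-03 mm/s.
R = 8.874e-03 × 3600 × 24 = 767 mm/day.

R ≈ 767 mm/day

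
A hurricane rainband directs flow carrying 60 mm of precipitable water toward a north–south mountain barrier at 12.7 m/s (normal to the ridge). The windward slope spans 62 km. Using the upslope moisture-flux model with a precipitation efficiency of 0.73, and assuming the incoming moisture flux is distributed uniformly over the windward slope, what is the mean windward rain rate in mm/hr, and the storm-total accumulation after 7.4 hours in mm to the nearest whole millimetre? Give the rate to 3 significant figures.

R ≈ 32.3 mm/hr; total ≈ 239 mm

Incoming column moisture flux per unit ridge length: F = V × PW = 12.7 × 60 = 762 mm·m/s.
Spread over the 62 km slope with efficiency ε = 0.73: R = ε·F/W = 0.73 × 762 / 62000 m = 8.972e-03 mm/s.
R = 8.972e-03 × 3600 = 32.3 mm/hr.
Over 7.4 h: total = 32.3 × 7.4 = 239.02 ≈ 239 mm.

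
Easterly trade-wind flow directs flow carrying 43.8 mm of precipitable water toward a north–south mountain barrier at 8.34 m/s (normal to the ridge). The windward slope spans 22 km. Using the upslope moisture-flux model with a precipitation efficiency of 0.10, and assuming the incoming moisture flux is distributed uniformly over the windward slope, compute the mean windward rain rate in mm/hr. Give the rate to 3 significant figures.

R ≈ 5.98 mm/hr

Incoming column moisture flux per unit ridge length: F = V × PW = 8.34 × 43.8 = 365.292 mm·m/s.
Spread over the 22 km slope with efficiency ε = 0.10: R = ε·F/W = 0.10 × 365.292 / 22000 m = 1.660e-03 mm/s.
R = 1.660e-03 × 3600 = 5.98 mm/hr.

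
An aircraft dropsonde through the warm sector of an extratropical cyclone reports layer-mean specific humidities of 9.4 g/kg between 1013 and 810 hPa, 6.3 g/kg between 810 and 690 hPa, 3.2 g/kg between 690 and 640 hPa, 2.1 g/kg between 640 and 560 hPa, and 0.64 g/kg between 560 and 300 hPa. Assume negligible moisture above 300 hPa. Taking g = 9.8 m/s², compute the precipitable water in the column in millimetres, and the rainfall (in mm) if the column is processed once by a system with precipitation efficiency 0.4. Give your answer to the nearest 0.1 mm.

Precipitable water is the column-integrated vapour mass per unit area: PW = (1/g) Σ q̄ Δp, with q in kg/kg and Δp in Pa (1 kg/m² of water = 1 mm).
Layer 1013–810 hPa: Δp = 203 hPa = 20300 Pa, q̄ = 0.0094 kg/kg → 0.0094 × 20300 / 9.8 = 19.47 mm
Layer 810–690 hPa: Δp = 120 hPa = 12000 Pa, q̄ = 0.0063 kg/kg → 0.0063 × 12000 / 9.8 = 7.71 mm
Layer 690–640 hPa: Δp = 50 hPa = 5000 Pa, q̄ = 0.0032 kg/kg → 0.0032 × 5000 / 9.8 = 1.63 mm
Layer 640–560 hPa: Δp = 80 hPa = 8000 Pa, q̄ = 0.0021 kg/kg → 0.0021 × 8000 / 9.8 = 1.71 mm
Layer 560–300 hPa: Δp = 260 hPa = 26000 Pa, q̄ = 0.00064 kg/kg → 0.00064 × 26000 / 9.8 = 1.70 mm
PW = 19.47 + 7.71 + 1.63 + 1.71 + 1.70 = 32.22 ≈ 32.2 mm.
Rainfall = ε × PW = 0.4 × 32.2 = 12.9 mm.

PW ≈ 32.2 mm; rainfall ≈ 12.9 mm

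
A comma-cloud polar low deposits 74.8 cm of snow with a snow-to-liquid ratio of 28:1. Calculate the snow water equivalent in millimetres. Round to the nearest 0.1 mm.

SWE ≈ 26.7 mm

SWE = snow depth / ratio = 74.8 cm / 28 = 2.671 cm = 26.7 mm.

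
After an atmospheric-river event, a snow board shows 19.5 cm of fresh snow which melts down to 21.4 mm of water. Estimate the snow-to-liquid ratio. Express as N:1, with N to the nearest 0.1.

ratio ≈ 9.1

Ratio = snow depth / SWE = 195 mm / 21.4 mm = 9.1, i.e. 9.1:1.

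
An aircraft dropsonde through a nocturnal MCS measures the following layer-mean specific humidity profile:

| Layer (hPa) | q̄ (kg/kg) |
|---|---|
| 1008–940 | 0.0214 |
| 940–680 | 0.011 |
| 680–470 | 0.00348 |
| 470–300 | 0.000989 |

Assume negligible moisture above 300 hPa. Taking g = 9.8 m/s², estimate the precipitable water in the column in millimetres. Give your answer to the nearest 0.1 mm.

PW ≈ 53.2 mm

Precipitable water is the column-integrated vapour mass per unit area: PW = (1/g) Σ q̄ Δp, with q in kg/kg and Δp in Pa (1 kg/m² of water = 1 mm).
Layer 1008–940 hPa: Δp = 68 hPa = 6800 Pa, q̄ = 0.0214 kg/kg → 0.0214 × 6800 / 9.8 = 14.85 mm
Layer 940–680 hPa: Δp = 260 hPa = 26000 Pa, q̄ = 0.011 kg/kg → 0.011 × 26000 / 9.8 = 29.18 mm
Layer 680–470 hPa: Δp = 210 hPa = 21000 Pa, q̄ = 0.00348 kg/kg → 0.00348 × 21000 / 9.8 = 7.46 mm
Layer 470–300 hPa: Δp = 170 hPa = 17000 Pa, q̄ = 0.000989 kg/kg → 0.000989 × 17000 / 9.8 = 1.72 mm
PW = 14.85 + 29.18 + 7.46 + 1.72 = 53.21 ≈ 53.2 mm.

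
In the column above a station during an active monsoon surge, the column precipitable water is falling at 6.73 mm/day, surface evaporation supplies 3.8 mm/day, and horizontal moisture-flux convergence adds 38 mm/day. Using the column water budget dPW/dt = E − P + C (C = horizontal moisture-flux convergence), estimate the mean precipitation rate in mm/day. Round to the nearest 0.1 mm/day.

P ≈ 48.5 mm/day

dPW/dt = -6.73 mm/day.
P = E + C − dPW/dt = 3.8 + (38) − (-6.73) = 48.5 mm/day.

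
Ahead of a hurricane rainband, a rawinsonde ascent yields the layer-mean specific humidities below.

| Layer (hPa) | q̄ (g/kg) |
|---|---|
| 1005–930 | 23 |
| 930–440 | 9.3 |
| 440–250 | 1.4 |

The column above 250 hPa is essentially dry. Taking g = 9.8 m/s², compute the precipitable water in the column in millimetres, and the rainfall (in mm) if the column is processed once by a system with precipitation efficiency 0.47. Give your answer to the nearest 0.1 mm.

PW ≈ 66.8 mm; rainfall ≈ 31.4 mm

Precipitable water is the column-integrated vapour mass per unit area: PW = (1/g) Σ q̄ Δp, with q in kg/kg and Δp in Pa (1 kg/m² of water = 1 mm).
Layer 1005–930 hPa: Δp = 75 hPa = 7500 Pa, q̄ = 0.023 kg/kg → 0.023 × 7500 / 9.8 = 17.60 mm
Layer 930–440 hPa: Δp = 490 hPa = 49000 Pa, q̄ = 0.0093 kg/kg → 0.0093 × 49000 / 9.8 = 46.50 mm
Layer 440–250 hPa: Δp = 190 hPa = 19000 Pa, q̄ = 0.0014 kg/kg → 0.0014 × 19000 / 9.8 = 2.71 mm
PW = 17.60 + 46.50 + 2.71 = 66.81 ≈ 66.8 mm.
Rainfall = ε × PW = 0.47 × 66.8 = 31.4 mm.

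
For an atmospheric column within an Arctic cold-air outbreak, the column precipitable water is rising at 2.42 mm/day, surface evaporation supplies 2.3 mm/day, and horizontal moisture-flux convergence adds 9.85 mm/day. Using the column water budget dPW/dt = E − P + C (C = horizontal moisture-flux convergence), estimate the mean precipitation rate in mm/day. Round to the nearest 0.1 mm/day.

dPW/dt = +2.42 mm/day.
P = E + C − dPW/dt = 2.3 + (9.85) − (+2.42) = 9.7 mm/day.

P ≈ 9.7 mm/day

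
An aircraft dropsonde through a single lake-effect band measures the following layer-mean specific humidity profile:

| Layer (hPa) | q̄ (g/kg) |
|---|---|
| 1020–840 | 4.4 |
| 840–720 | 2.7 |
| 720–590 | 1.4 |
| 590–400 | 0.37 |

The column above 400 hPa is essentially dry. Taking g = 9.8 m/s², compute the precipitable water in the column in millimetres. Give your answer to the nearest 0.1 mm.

Precipitable water is the column-integrated vapour mass per unit area: PW = (1/g) Σ q̄ Δp, with q in kg/kg and Δp in Pa (1 kg/m² of water = 1 mm).
Layer 1020–840 hPa: Δp = 180 hPa = 18000 Pa, q̄ = 0.0044 kg/kg → 0.0044 × 18000 / 9.8 = 8.08 mm
Layer 840–720 hPa: Δp = 120 hPa = 12000 Pa, q̄ = 0.0027 kg/kg → 0.0027 × 12000 / 9.8 = 3.31 mm
Layer 720–590 hPa: Δp = 130 hPa = 13000 Pa, q̄ = 0.0014 kg/kg → 0.0014 × 13000 / 9.8 = 1.86 mm
Layer 590–400 hPa: Δp = 190 hPa = 19000 Pa, q̄ = 0.00037 kg/kg → 0.00037 × 19000 / 9.8 = 0.72 mm
PW = 8.08 + 3.31 + 1.86 + 0.72 = 13.97 ≈ 14.0 mm.

PW ≈ 14.0 mm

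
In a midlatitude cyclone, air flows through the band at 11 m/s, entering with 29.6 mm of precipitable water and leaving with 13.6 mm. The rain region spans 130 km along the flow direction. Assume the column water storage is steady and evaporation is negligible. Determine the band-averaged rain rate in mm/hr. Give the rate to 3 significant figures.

R ≈ 4.87 mm/hr

Column moisture flux per unit crosswind length is F = V × PW.
Inflow: F_in = 11 × 29.6 = 325.6 mm·m/s
Outflow: F_out = 11 × 13.6 = 149.6 mm·m/s
Steady-state rate R = (F_in − F_out)/L = (325.6 − 149.6) / 130000 m = 1.354e-03 mm/s.
R = 1.354e-03 × 3600 = 4.87 mm/hr.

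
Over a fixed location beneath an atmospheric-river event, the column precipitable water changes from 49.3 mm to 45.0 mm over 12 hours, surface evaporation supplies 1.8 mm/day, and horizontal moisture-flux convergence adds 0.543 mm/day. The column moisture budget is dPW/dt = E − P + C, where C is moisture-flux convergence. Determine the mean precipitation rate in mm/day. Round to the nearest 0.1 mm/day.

P ≈ 10.9 mm/day

dPW/dt = (45.0 − 49.3) mm / (12/24 day) = -8.600 mm/day.
P = E + C − dPW/dt = 1.8 + (0.543) − (-8.600) = 10.9 mm/day.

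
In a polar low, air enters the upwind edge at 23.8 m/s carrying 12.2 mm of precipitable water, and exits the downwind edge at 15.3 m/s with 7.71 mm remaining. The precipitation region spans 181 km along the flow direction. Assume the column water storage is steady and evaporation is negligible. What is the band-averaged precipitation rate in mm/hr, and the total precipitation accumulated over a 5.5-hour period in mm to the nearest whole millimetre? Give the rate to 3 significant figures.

Column moisture flux per unit crosswind length is F = V × PW.
Inflow: F_in = 23.8 × 12.2 = 290.36 mm·m/s
Outflow: F_out = 15.3 × 7.71 = 117.963 mm·m/s
Steady-state rate R = (F_in − F_out)/L = (290.36 − 117.963) / 181000 m = 9.525e-04 mm/s.
R = 9.525e-04 × 3600 = 3.43 mm/hr.
Over 5.5 h: total = 3.43 × 5.5 = 18.865 ≈ 19 mm.

R ≈ 3.43 mm/hr; total ≈ 19 mm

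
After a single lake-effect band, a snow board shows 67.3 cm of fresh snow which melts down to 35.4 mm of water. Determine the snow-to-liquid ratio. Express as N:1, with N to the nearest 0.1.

Ratio = snow depth / SWE = 673 mm / 35.4 mm = 19.0, i.e. 19.0:1.

ratio ≈ 19.0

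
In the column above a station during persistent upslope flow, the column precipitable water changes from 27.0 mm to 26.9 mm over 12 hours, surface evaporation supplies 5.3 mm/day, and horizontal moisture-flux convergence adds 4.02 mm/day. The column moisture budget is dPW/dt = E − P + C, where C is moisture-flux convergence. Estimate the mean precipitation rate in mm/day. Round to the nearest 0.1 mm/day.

dPW/dt = (26.9 − 27.0) mm / (12/24 day) = -0.200 mm/day.
P = E + C − dPW/dt = 5.3 + (4.02) − (-0.200) = 9.5 mm/day.

P ≈ 9.5 mm/day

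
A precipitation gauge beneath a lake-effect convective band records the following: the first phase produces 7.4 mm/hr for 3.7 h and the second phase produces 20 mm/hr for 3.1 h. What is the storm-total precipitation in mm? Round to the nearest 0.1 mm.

total ≈ 89.4 mm

Total = Σ Rᵢ Δtᵢ = 7.4 × 3.7 + 20 × 3.1
      = 27.38 + 62 = 89.4 mm.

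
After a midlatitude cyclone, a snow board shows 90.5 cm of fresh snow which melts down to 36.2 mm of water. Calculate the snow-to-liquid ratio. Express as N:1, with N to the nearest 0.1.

Ratio = snow depth / SWE = 905 mm / 36.2 mm = 25.0, i.e. 25.0:1.

ratio ≈ 25.0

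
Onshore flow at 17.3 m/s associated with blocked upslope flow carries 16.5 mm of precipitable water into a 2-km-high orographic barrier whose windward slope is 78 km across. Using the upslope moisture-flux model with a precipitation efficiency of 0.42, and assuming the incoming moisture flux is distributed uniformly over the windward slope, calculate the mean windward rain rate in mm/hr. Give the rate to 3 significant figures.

Incoming column moisture flux per unit ridge length: F = V × PW = 17.3 × 16.5 = 285.45 mm·m/s.
Spread over the 78 km slope with efficiency ε = 0.42: R = ε·F/W = 0.42 × 285.45 / 78000 m = 1.537e-03 mm/s.
R = 1.537e-03 × 3600 = 5.53 mm/hr.

R ≈ 5.53 mm/hr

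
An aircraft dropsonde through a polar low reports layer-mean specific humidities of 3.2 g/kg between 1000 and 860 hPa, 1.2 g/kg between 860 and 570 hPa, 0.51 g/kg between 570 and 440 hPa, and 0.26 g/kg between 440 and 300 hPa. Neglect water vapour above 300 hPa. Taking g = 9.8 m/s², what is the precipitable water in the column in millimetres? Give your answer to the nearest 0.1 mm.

Precipitable water is the column-integrated vapour mass per unit area: PW = (1/g) Σ q̄ Δp, with q in kg/kg and Δp in Pa (1 kg/m² of water = 1 mm).
Layer 1000–860 hPa: Δp = 140 hPa = 14000 Pa, q̄ = 0.0032 kg/kg → 0.0032 × 14000 / 9.8 = 4.57 mm
Layer 860–570 hPa: Δp = 290 hPa = 29000 Pa, q̄ = 0.0012 kg/kg → 0.0012 × 29000 / 9.8 = 3.55 mm
Layer 570–440 hPa: Δp = 130 hPa = 13000 Pa, q̄ = 0.00051 kg/kg → 0.00051 × 13000 / 9.8 = 0.68 mm
Layer 440–300 hPa: Δp = 140 hPa = 14000 Pa, q̄ = 0.00026 kg/kg → 0.00026 × 14000 / 9.8 = 0.37 mm
PW = 4.57 + 3.55 + 0.68 + 0.37 = 9.17 ≈ 9.2 mm.

PW ≈ 9.2 mm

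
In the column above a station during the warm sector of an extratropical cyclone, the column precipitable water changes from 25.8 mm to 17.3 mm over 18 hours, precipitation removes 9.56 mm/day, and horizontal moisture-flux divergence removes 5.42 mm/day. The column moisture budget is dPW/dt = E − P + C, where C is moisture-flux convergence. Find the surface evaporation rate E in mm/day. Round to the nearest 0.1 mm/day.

E ≈ 3.6 mm/day

dPW/dt = (17.3 − 25.8) mm / (18/24 day) = -11.333 mm/day.
E = dPW/dt + P − C = (-11.333) + 9.56 − (-5.42) = 3.6 mm/day.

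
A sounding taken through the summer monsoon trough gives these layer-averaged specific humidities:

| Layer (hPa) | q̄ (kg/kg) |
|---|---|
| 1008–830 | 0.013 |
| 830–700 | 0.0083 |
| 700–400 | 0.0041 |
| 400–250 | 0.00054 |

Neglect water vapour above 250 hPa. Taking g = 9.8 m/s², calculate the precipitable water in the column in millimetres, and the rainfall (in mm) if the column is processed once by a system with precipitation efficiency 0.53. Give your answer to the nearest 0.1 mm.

PW ≈ 48.0 mm; rainfall ≈ 25.4 mm

Precipitable water is the column-integrated vapour mass per unit area: PW = (1/g) Σ q̄ Δp, with q in kg/kg and Δp in Pa (1 kg/m² of water = 1 mm).
Layer 1008–830 hPa: Δp = 178 hPa = 17800 Pa, q̄ = 0.013 kg/kg → 0.013 × 17800 / 9.8 = 23.61 mm
Layer 830–700 hPa: Δp = 130 hPa = 13000 Pa, q̄ = 0.0083 kg/kg → 0.0083 × 13000 / 9.8 = 11.01 mm
Layer 700–400 hPa: Δp = 300 hPa = 30000 Pa, q̄ = 0.0041 kg/kg → 0.0041 × 30000 / 9.8 = 12.55 mm
Layer 400–250 hPa: Δp = 150 hPa = 15000 Pa, q̄ = 0.00054 kg/kg → 0.00054 × 15000 / 9.8 = 0.83 mm
PW = 23.61 + 11.01 + 12.55 + 0.83 = 48.00 ≈ 48.0 mm.
Rainfall = ε × PW = 0.53 × 48.0 = 25.4 mm.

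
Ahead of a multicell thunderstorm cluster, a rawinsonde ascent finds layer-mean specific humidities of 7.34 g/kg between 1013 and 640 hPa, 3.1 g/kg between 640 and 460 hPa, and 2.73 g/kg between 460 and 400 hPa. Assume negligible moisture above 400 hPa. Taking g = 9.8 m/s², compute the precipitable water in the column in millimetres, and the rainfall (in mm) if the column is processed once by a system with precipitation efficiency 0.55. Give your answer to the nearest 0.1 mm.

Precipitable water is the column-integrated vapour mass per unit area: PW = (1/g) Σ q̄ Δp, with q in kg/kg and Δp in Pa (1 kg/m² of water = 1 mm).
Layer 1013–640 hPa: Δp = 373 hPa = 37300 Pa, q̄ = 0.00734 kg/kg → 0.00734 × 37300 / 9.8 = 27.94 mm
Layer 640–460 hPa: Δp = 180 hPa = 18000 Pa, q̄ = 0.0031 kg/kg → 0.0031 × 18000 / 9.8 = 5.69 mm
Layer 460–400 hPa: Δp = 60 hPa = 6000 Pa, q̄ = 0.00273 kg/kg → 0.00273 × 6000 / 9.8 = 1.67 mm
PW = 27.94 + 5.69 + 1.67 = 35.30 ≈ 35.3 mm.
Rainfall = ε × PW = 0.55 × 35.3 = 19.4 mm.

PW ≈ 35.3 mm; rainfall ≈ 19.4 mm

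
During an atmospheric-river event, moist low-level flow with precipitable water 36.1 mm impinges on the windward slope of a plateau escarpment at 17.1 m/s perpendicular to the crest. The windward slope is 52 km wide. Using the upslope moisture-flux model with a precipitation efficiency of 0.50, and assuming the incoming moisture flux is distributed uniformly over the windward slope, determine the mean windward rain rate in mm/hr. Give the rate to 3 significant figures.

R ≈ 21.4 mm/hr

Incoming column moisture flux per unit ridge length: F = V × PW = 17.1 × 36.1 = 617.31 mm·m/s.
Spread over the 52 km slope with efficiency ε = 0.50: R = ε·F/W = 0.50 × 617.31 / 52000 m = 5.936e-03 mm/s.
R = 5.936e-03 × 3600 = 21.4 mm/hr.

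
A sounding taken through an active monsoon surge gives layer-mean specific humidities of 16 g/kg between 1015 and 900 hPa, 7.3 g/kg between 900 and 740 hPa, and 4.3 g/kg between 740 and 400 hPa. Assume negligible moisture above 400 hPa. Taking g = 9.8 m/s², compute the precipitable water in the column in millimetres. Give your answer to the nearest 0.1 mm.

PW ≈ 45.6 mm

Precipitable water is the column-integrated vapour mass per unit area: PW = (1/g) Σ q̄ Δp, with q in kg/kg and Δp in Pa (1 kg/m² of water = 1 mm).
Layer 1015–900 hPa: Δp = 115 hPa = 11500 Pa, q̄ = 0.016 kg/kg → 0.016 × 11500 / 9.8 = 18.78 mm
Layer 900–740 hPa: Δp = 160 hPa = 16000 Pa, q̄ = 0.0073 kg/kg → 0.0073 × 16000 / 9.8 = 11.92 mm
Layer 740–400 hPa: Δp = 340 hPa = 34000 Pa, q̄ = 0.0043 kg/kg → 0.0043 × 34000 / 9.8 = 14.92 mm
PW = 18.78 + 11.92 + 14.92 = 45.62 ≈ 45.6 mm.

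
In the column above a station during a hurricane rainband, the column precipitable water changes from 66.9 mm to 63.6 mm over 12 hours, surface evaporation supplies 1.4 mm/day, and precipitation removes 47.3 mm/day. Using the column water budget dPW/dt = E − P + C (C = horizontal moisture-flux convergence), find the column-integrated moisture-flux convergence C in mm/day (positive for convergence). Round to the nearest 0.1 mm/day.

C ≈ 39.3 mm/day

dPW/dt = (63.6 − 66.9) mm / (12/24 day) = -6.600 mm/day.
C = dPW/dt − E + P = (-6.600) − 1.4 + 47.3 = 39.3 mm/day.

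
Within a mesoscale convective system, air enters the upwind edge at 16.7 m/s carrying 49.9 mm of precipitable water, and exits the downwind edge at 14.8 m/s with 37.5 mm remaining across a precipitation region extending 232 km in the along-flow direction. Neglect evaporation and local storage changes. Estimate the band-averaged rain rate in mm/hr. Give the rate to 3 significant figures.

Column moisture flux per unit crosswind length is F = V × PW.
Inflow: F_in = 16.7 × 49.9 = 833.33 mm·m/s
Outflow: F_out = 14.8 × 37.5 = 555 mm·m/s
Steady-state rate R = (F_in − F_out)/L = (833.33 − 555) / 232000 m = 1.200e-03 mm/s.
R = 1.200e-03 × 3600 = 4.32 mm/hr.

R ≈ 4.32 mm/hr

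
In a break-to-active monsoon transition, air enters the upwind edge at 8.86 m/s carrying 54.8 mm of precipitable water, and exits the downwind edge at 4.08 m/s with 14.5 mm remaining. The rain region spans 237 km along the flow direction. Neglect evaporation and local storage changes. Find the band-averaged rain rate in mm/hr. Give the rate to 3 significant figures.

R ≈ 6.48 mm/hr

Column moisture flux per unit crosswind length is F = V × PW.
Inflow: F_in = 8.86 × 54.8 = 485.528 mm·m/s
Outflow: F_out = 4.08 × 14.5 = 59.16 mm·m/s
Steady-state rate R = (F_in − F_out)/L = (485.528 − 59.16) / 237000 m = 1.799e-03 mm/s.
R = 1.799e-03 × 3600 = 6.48 mm/hr.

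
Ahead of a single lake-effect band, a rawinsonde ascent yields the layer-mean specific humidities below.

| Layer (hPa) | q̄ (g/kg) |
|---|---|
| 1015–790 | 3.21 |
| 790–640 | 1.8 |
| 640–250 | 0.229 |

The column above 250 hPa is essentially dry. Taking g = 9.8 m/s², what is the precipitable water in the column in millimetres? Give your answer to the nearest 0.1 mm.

PW ≈ 11.0 mm

Precipitable water is the column-integrated vapour mass per unit area: PW = (1/g) Σ q̄ Δp, with q in kg/kg and Δp in Pa (1 kg/m² of water = 1 mm).
Layer 1015–790 hPa: Δp = 225 hPa = 22500 Pa, q̄ = 0.00321 kg/kg → 0.00321 × 22500 / 9.8 = 7.37 mm
Layer 790–640 hPa: Δp = 150 hPa = 15000 Pa, q̄ = 0.0018 kg/kg → 0.0018 × 15000 / 9.8 = 2.76 mm
Layer 640–250 hPa: Δp = 390 hPa = 39000 Pa, q̄ = 0.000229 kg/kg → 0.000229 × 39000 / 9.8 = 0.91 mm
PW = 7.37 + 2.76 + 0.91 = 11.04 ≈ 11.0 mm.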